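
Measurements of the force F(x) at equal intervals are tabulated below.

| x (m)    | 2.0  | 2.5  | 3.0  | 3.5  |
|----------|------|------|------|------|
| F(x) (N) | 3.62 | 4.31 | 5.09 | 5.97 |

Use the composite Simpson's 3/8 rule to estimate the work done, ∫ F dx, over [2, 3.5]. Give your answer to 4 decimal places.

h = 0.5, n = 3.
(3h/8)·[y₀ + 3y₁ + 3y₂ + y₃] = 0.1875·(37.79) = 7.0856.

7.0856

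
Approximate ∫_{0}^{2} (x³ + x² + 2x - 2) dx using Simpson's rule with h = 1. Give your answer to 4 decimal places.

h = (2 − 0)/2 = 1.
Nodes x₀,…,x₂ = 0, 1, 2.
f(x) = x³ + x² + 2x - 2: f₀=-2, f₁=2, f₂=14.
(h/3)·[f₀ + 4f₁ + f₂] = 0.333333·(20) = 6.6667.

6.6667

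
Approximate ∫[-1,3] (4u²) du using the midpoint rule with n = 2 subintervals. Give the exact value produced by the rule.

h = (3 − (-1))/2 = 2.
Midpoints m₁,…,m₂ = 0, 2.
f(m₁)=0, f(m₂)=16.
h·[f(m₁) + f(m₂)] = 2·(16) = 32.

32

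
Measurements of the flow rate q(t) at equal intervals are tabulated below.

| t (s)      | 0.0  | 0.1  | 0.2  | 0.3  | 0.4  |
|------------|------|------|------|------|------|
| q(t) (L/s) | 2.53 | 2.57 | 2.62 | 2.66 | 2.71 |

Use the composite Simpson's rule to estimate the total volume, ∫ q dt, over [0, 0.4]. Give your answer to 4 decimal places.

h = 0.1, n = 4.
(h/3)·[y₀ + 4y₁ + 2y₂ + 4y₃ + y₄] = 0.033333·(31.40) = 1.0467.

1.0467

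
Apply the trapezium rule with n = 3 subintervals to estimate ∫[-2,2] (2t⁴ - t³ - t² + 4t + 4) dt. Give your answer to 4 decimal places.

53.2016

h = (2 − (-2))/3 = 1.333333.
Nodes t₀,…,t₃ = -2, -0.666667, 0.666667, 2.
f(t) = 2t⁴ - t³ - t² + 4t + 4: f₀=32, f₁=1.580247, f₂=6.320988, f₃=32.
(h/2)·[f₀ + 2f₁ + 2f₂ + f₃] = 0.666667·(79.802469) = 53.2016.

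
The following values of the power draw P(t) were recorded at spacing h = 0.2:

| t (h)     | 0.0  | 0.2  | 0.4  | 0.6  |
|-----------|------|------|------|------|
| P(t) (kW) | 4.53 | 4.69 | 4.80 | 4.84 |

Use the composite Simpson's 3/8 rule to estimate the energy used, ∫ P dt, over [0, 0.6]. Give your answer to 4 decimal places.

2.8380

h = 0.2, n = 3.
(3h/8)·[y₀ + 3y₁ + 3y₂ + y₃] = 0.075·(37.84) = 2.8380.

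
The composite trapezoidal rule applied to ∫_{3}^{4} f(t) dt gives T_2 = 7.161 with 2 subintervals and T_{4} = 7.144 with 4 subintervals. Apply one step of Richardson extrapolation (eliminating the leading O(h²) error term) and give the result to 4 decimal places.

R = (4·T_{4} − T_2) / 3 = (4·7.144 − 7.161)/3 = (21.415)/3 = 7.1383.

7.1383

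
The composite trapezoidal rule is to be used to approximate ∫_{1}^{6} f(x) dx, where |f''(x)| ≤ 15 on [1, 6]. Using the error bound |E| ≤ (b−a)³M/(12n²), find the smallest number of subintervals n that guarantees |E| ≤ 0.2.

Need 1875/(12n²) ≤ 0.2.
n² ≥ 1875/(12·0.2) = 781.25 ⇒ n ≥ 27.9508, so the smallest n is 28.

28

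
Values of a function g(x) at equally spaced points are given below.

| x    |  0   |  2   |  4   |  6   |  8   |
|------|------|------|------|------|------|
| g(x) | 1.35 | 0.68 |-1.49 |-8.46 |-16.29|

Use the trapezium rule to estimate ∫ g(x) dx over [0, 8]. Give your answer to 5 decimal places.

-33.48000

h = 2, n = 4.
(h/2)·[y₀ + 2y₁ + 2y₂ + 2y₃ + y₄] = 1·(-33.48) = -33.48000.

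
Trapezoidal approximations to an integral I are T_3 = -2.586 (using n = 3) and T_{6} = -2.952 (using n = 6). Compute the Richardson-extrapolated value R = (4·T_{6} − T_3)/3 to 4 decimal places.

R = (4·T_{6} − T_3) / 3 = (4·(-2.952) − (-2.586))/3 = (-9.222)/3 = -3.0740.

-3.0740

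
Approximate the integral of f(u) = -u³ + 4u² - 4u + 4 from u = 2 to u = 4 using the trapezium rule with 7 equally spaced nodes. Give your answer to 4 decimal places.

-1.5185

h = (4 − 2)/6 = 0.333333.
Nodes u₀,…,u₆ = 2, 2.333333, 2.666667, 3, 3.333333, 3.666667, 4.
f(u) = -u³ + 4u² - 4u + 4: f₀=4, f₁=3.740741, f₂=2.814815, f₃=1, f₄=-1.925926, f₅=-6.185185, f₆=-12.
(h/2)·[f₀ + 2f₁ + 2f₂ + 2f₃ + 2f₄ + 2f₅ + f₆] = 0.166667·(-9.111111) = -1.5185.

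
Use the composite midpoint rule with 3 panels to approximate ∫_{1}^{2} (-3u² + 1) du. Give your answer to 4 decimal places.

h = (2 − 1)/3 = 0.333333.
Midpoints m₁,…,m₃ = 1.166667, 1.5, 1.833333.
f(m₁)=-3.083333, f(m₂)=-5.75, f(m₃)=-9.083333.
h·[f(m₁) + f(m₂) + f(m₃)] = 0.333333·(-17.916667) = -5.9722.

-5.9722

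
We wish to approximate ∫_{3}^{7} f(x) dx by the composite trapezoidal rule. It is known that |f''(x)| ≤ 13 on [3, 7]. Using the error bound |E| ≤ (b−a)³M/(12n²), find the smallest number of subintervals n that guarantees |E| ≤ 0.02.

Need 832/(12n²) ≤ 0.02.
n² ≥ 832/(12·0.02) = 3466.67 ⇒ n ≥ 58.8784, so the smallest n is 59.

59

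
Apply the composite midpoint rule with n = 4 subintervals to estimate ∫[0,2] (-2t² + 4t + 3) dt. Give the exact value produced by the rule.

h = (2 − 0)/4 = 0.5.
Midpoints m₁,…,m₄ = 0.25, 0.75, 1.25, 1.75.
f(m₁)=3.875, f(m₂)=4.875, f(m₃)=4.875, f(m₄)=3.875.
h·[f(m₁) + f(m₂) + f(m₃) + f(m₄)] = 0.5·(17.5) = 8.75.

8.75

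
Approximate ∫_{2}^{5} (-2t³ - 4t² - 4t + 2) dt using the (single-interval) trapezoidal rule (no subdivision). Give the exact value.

T = (b−a)/2 · [f(2) + f(5)] = 1.5·[(-38) + (-368)] = -609.

-609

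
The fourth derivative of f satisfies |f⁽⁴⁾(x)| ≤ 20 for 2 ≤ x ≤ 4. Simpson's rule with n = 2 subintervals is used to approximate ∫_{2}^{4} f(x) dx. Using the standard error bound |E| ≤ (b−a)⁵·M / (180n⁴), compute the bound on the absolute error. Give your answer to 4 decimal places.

|E| ≤ (2)⁵·20 / (180·2⁴) = 640/2880 = 0.2222.

0.2222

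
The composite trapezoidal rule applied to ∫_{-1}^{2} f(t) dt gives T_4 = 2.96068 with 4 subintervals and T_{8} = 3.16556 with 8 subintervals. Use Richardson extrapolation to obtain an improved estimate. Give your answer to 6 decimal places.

R = (4·T_{8} − T_4) / 3 = (4·3.16556 − 2.96068)/3 = (9.70156)/3 = 3.233853.

3.233853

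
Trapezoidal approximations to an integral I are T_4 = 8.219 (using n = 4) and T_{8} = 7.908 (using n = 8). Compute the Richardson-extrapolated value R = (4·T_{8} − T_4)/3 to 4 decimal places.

7.8043

R = (4·T_{8} − T_4) / 3 = (4·7.908 − 8.219)/3 = (23.413)/3 = 7.8043.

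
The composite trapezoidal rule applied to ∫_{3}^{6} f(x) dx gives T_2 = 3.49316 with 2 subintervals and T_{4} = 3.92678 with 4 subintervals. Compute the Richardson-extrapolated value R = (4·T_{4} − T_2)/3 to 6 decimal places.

R = (4·T_{4} − T_2) / 3 = (4·3.92678 − 3.49316)/3 = (12.21396)/3 = 4.071320.

4.071320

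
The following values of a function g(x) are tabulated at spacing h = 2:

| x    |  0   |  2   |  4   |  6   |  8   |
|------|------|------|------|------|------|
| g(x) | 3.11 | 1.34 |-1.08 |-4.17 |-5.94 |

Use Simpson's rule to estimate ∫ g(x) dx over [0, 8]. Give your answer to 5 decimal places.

h = 2, n = 4.
(h/3)·[y₀ + 4y₁ + 2y₂ + 4y₃ + y₄] = 0.666667·(-16.31) = -10.87333.

-10.87333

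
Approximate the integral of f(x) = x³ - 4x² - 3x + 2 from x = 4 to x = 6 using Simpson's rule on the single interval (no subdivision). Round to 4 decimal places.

31.3333

S = (b−a)/6 · [f(4) + 4f(5) + f(6)] = 0.333333·[(-10) + 4·12 + 56] = 31.3333.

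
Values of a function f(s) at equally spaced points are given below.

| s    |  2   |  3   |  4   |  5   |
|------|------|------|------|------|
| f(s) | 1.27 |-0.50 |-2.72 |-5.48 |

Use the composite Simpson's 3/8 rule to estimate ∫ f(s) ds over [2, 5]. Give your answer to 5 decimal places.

-5.20125

h = 1, n = 3.
(3h/8)·[y₀ + 3y₁ + 3y₂ + y₃] = 0.375·(-13.87) = -5.20125.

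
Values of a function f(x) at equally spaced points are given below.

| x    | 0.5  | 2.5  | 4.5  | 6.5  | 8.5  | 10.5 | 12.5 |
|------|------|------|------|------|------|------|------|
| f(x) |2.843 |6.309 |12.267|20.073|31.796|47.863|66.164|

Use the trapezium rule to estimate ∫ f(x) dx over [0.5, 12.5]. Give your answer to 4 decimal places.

h = 2, n = 6.
(h/2)·[y₀ + 2y₁ + 2y₂ + 2y₃ + 2y₄ + 2y₅ + y₆] = 1·(305.623) = 305.6230.

305.6230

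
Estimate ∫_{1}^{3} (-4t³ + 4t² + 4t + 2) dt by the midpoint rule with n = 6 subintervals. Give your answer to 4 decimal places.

h = (3 − 1)/6 = 0.333333.
Midpoints m₁,…,m₆ = 1.166667, 1.5, 1.833333, 2.166667, 2.5, 2.833333.
f(m₁)=5.759259, f(m₂)=3.5, f(m₃)=-1.870370, f(m₄)=-11.240741, f(m₅)=-25.5, f(m₆)=-45.537037.
h·[f(m₁) + f(m₂) + f(m₃) + f(m₄) + f(m₅) + f(m₆)] = 0.333333·(-74.888889) = -24.9630.

-24.9630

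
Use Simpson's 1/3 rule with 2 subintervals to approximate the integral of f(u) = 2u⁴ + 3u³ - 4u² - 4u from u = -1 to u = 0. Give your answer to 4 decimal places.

0.3333

h = (0 − (-1))/2 = 0.5.
Nodes u₀,…,u₂ = -1, -0.5, 0.
f(u) = 2u⁴ + 3u³ - 4u² - 4u: f₀=-1, f₁=0.75, f₂=0.
(h/3)·[f₀ + 4f₁ + f₂] = 0.166667·(2) = 0.3333.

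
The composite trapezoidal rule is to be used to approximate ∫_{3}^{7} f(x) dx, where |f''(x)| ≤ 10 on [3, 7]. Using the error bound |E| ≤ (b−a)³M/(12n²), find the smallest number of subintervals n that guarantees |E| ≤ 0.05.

33

Need 640/(12n²) ≤ 0.05.
n² ≥ 640/(12·0.05) = 1066.67 ⇒ n ≥ 32.6599, so the smallest n is 33.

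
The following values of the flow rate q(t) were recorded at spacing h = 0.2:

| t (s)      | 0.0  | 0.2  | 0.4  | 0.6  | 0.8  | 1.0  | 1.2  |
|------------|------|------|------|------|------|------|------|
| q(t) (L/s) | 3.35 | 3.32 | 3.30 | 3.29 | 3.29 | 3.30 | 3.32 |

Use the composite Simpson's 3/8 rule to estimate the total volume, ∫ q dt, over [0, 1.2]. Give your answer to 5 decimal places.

h = 0.2, n = 6.
(3h/8)·[y₀ + 3y₁ + 3y₂ + 2y₃ + 3y₄ + 3y₅ + y₆] = 0.075·(52.88) = 3.96600.

3.96600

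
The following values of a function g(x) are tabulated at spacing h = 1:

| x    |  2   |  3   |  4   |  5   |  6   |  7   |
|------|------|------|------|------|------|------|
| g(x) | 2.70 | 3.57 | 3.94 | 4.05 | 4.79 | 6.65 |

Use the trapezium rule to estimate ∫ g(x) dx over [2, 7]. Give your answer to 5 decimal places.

21.02500

h = 1, n = 5.
(h/2)·[y₀ + 2y₁ + 2y₂ + 2y₃ + 2y₄ + y₅] = 0.5·(42.05) = 21.02500.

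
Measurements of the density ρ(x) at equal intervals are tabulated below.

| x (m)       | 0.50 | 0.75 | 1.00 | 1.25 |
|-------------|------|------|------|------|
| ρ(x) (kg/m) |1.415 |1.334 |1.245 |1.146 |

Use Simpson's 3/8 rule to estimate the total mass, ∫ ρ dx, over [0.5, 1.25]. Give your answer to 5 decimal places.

h = 0.25, n = 3.
(3h/8)·[y₀ + 3y₁ + 3y₂ + y₃] = 0.09375·(10.298) = 0.96544.

0.96544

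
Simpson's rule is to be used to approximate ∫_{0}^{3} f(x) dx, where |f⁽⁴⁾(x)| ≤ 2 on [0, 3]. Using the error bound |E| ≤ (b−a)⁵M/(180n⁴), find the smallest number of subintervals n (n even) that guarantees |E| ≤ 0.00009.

Need 486/(180n⁴) ≤ 0.00009.
n⁴ ≥ 486/(180·0.00009) = 30000 ⇒ n ≥ 13.1607, so the smallest even n is 14. (n must be even for Simpson's rule.)

14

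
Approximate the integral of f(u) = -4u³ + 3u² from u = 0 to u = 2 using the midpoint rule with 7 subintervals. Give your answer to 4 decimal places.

h = (2 − 0)/7 = 0.285714.
Midpoints m₁,…,m₇ = 0.142857, 0.428571, 0.714286, 1, 1.285714, 1.571429, 1.857143.
f(m₁)=0.049563, f(m₂)=0.236152, f(m₃)=0.072886, f(m₄)=-1, f(m₅)=-3.542274, f(m₆)=-8.113703, f(m₇)=-15.274052.
h·[f(m₁) + f(m₂) + f(m₃) + f(m₄) + f(m₅) + f(m₆) + f(m₇)] = 0.285714·(-27.571429) = -7.8776.

-7.8776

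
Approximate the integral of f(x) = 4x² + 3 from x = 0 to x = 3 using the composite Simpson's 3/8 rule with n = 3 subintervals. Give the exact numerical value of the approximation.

45

h = (3 − 0)/3 = 1.
Nodes x₀,…,x₃ = 0, 1, 2, 3.
f(x) = 4x² + 3: f₀=3, f₁=7, f₂=19, f₃=39.
(3h/8)·[f₀ + 3f₁ + 3f₂ + f₃] = 0.375·(120) = 45.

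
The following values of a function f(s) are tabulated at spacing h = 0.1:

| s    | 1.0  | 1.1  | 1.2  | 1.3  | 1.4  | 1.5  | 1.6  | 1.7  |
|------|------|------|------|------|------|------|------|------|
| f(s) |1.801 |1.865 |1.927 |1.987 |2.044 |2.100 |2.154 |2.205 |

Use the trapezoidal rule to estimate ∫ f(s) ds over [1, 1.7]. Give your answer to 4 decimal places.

h = 0.1, n = 7.
(h/2)·[y₀ + 2y₁ + 2y₂ + 2y₃ + 2y₄ + 2y₅ + 2y₆ + y₇] = 0.05·(28.160) = 1.4080.

1.4080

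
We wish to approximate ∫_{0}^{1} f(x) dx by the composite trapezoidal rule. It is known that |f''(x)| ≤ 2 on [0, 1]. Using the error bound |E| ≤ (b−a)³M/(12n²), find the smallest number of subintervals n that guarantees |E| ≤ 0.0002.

29

Need 2/(12n²) ≤ 0.0002.
n² ≥ 2/(12·0.0002) = 833.333 ⇒ n ≥ 28.8675, so the smallest n is 29.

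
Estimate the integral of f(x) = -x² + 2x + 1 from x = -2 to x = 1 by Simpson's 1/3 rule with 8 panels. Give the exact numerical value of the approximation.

h = (1 − (-2))/8 = 0.375.
Nodes x₀,…,x₈ = -2, -1.625, -1.25, -0.875, -0.5, -0.125, 0.25, 0.625, 1.
f(x) = -x² + 2x + 1: f₀=-7, f₁=-4.890625, f₂=-3.0625, f₃=-1.515625, f₄=-0.25, f₅=0.734375, f₆=1.4375, f₇=1.859375, f₈=2.
(h/3)·[f₀ + 4f₁ + 2f₂ + 4f₃ + 2f₄ + 4f₅ + 2f₆ + 4f₇ + f₈] = 0.125·(-24) = -3.

-3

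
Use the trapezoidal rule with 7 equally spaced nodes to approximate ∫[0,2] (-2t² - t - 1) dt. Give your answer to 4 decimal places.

h = (2 − 0)/6 = 0.333333.
Nodes t₀,…,t₆ = 0, 0.333333, 0.666667, 1, 1.333333, 1.666667, 2.
f(t) = -2t² - t - 1: f₀=-1, f₁=-1.555556, f₂=-2.555556, f₃=-4, f₄=-5.888889, f₅=-8.222222, f₆=-11.
(h/2)·[f₀ + 2f₁ + 2f₂ + 2f₃ + 2f₄ + 2f₅ + f₆] = 0.166667·(-56.444444) = -9.4074.

-9.4074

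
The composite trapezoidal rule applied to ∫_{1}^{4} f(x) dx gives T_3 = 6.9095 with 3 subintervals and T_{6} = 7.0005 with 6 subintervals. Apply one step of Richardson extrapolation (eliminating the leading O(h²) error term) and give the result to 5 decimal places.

R = (4·T_{6} − T_3) / 3 = (4·7.0005 − 6.9095)/3 = (21.0925)/3 = 7.03083.

7.03083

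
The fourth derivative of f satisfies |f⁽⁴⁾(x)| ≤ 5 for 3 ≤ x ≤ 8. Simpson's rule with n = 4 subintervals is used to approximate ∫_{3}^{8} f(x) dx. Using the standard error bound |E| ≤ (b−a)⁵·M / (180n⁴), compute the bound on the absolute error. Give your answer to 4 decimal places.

0.3391

|E| ≤ (5)⁵·5 / (180·4⁴) = 15625/46080 = 0.3391.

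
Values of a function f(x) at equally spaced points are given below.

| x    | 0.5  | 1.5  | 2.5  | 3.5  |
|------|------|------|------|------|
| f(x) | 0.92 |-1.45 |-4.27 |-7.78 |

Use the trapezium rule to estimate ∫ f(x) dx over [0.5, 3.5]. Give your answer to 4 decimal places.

-9.1500

h = 1, n = 3.
(h/2)·[y₀ + 2y₁ + 2y₂ + y₃] = 0.5·(-18.30) = -9.1500.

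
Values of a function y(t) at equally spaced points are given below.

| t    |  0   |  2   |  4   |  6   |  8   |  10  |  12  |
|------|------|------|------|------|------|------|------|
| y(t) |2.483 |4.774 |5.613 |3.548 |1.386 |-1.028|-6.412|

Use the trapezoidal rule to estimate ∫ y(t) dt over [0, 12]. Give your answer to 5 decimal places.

24.65700

h = 2, n = 6.
(h/2)·[y₀ + 2y₁ + 2y₂ + 2y₃ + 2y₄ + 2y₅ + y₆] = 1·(24.657) = 24.65700.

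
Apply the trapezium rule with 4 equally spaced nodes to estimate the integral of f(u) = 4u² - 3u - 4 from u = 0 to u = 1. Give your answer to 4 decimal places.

-4.0926

h = (1 − 0)/3 = 0.333333.
Nodes u₀,…,u₃ = 0, 0.333333, 0.666667, 1.
f(u) = 4u² - 3u - 4: f₀=-4, f₁=-4.555556, f₂=-4.222222, f₃=-3.
(h/2)·[f₀ + 2f₁ + 2f₂ + f₃] = 0.166667·(-24.555556) = -4.0926.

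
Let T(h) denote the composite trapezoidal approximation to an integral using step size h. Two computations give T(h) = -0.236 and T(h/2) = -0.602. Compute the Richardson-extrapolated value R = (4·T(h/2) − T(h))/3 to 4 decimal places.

R = (4·T(h/2) − T(h)) / 3 = (4·(-0.602) − (-0.236))/3 = (-2.172)/3 = -0.7240.

-0.7240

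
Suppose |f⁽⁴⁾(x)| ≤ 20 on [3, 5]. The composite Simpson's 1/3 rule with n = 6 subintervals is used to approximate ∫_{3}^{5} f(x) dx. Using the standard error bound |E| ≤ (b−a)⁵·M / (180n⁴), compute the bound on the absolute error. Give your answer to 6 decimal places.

|E| ≤ (2)⁵·20 / (180·6⁴) = 640/233280 = 0.002743.

0.002743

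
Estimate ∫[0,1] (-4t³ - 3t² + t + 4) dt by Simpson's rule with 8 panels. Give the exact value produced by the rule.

h = (1 − 0)/8 = 0.125.
Nodes t₀,…,t₈ = 0, 0.125, 0.25, 0.375, 0.5, 0.625, 0.75, 0.875, 1.
f(t) = -4t³ - 3t² + t + 4: f₀=4, f₁=4.0703125, f₂=4, f₃=3.7421875, f₄=3.25, f₅=2.4765625, f₆=1.375, f₇=-0.1015625, f₈=-2.
(h/3)·[f₀ + 4f₁ + 2f₂ + 4f₃ + 2f₄ + 4f₅ + 2f₆ + 4f₇ + f₈] = 0.041667·(60) = 2.5.

2.5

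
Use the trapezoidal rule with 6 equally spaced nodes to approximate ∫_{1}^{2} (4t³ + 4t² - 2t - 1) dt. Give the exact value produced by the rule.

20.48

h = (2 − 1)/5 = 0.2.
Nodes t₀,…,t₅ = 1, 1.2, 1.4, 1.6, 1.8, 2.
f(t) = 4t³ + 4t² - 2t - 1: f₀=5, f₁=9.272, f₂=15.016, f₃=22.424, f₄=31.688, f₅=43.
(h/2)·[f₀ + 2f₁ + 2f₂ + 2f₃ + 2f₄ + f₅] = 0.1·(204.8) = 20.48.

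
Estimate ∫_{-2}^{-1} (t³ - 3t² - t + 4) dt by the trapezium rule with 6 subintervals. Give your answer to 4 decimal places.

-5.2847

h = (-1 − (-2))/6 = 0.166667.
Nodes t₀,…,t₆ = -2, -1.833333, -1.666667, -1.5, -1.333333, -1.166667, -1.
f(t) = t³ - 3t² - t + 4: f₀=-14, f₁=-10.412037, f₂=-7.296296, f₃=-4.625, f₄=-2.370370, f₅=-0.504630, f₆=1.
(h/2)·[f₀ + 2f₁ + 2f₂ + 2f₃ + 2f₄ + 2f₅ + f₆] = 0.083333·(-63.416667) = -5.2847.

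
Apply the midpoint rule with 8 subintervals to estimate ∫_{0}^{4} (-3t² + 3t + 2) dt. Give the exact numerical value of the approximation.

-31.75

h = (4 − 0)/8 = 0.5.
Midpoints m₁,…,m₈ = 0.25, 0.75, 1.25, 1.75, 2.25, 2.75, 3.25, 3.75.
f(m₁)=2.5625, f(m₂)=2.5625, f(m₃)=1.0625, f(m₄)=-1.9375, f(m₅)=-6.4375, f(m₆)=-12.4375, f(m₇)=-19.9375, f(m₈)=-28.9375.
h·[f(m₁) + f(m₂) + f(m₃) + f(m₄) + f(m₅) + f(m₆) + f(m₇) + f(m₈)] = 0.5·(-63.5) = -31.75.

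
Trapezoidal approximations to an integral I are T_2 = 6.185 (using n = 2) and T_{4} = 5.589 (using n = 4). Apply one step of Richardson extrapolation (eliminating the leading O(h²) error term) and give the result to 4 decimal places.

R = (4·T_{4} − T_2) / 3 = (4·5.589 − 6.185)/3 = (16.171)/3 = 5.3903.

5.3903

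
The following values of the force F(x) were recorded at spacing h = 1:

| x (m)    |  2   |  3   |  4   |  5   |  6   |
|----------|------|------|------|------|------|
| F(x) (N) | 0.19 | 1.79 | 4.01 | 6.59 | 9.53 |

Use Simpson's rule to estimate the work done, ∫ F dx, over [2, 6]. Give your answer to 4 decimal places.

17.0867

h = 1, n = 4.
(h/3)·[y₀ + 4y₁ + 2y₂ + 4y₃ + y₄] = 0.333333·(51.26) = 17.0867.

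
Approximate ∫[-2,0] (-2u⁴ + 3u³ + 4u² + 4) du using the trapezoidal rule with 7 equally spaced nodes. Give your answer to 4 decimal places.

h = (0 − (-2))/6 = 0.333333.
Nodes u₀,…,u₆ = -2, -1.666667, -1.333333, -1, -0.666667, -0.333333, 0.
f(u) = -2u⁴ + 3u³ + 4u² + 4: f₀=-36, f₁=-14.209877, f₂=-2.320988, f₃=3, f₄=4.493827, f₅=4.308642, f₆=4.
(h/2)·[f₀ + 2f₁ + 2f₂ + 2f₃ + 2f₄ + 2f₅ + f₆] = 0.166667·(-41.456790) = -6.9095.

-6.9095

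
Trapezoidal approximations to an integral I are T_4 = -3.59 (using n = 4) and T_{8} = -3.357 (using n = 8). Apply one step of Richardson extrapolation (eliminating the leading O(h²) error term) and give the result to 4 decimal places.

R = (4·T_{8} − T_4) / 3 = (4·(-3.357) − (-3.59))/3 = (-9.838)/3 = -3.2793.

-3.2793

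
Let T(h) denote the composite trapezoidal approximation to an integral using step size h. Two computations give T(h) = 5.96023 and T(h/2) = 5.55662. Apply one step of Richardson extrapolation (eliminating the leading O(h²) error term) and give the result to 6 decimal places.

R = (4·T(h/2) − T(h)) / 3 = (4·5.55662 − 5.96023)/3 = (16.26625)/3 = 5.422083.

5.422083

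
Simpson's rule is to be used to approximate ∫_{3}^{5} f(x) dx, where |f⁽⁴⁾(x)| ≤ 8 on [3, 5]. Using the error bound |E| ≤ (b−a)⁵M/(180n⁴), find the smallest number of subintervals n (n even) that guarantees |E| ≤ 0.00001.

Need 256/(180n⁴) ≤ 0.00001.
n⁴ ≥ 256/(180·0.00001) = 142222 ⇒ n ≥ 19.4197, so the smallest even n is 20. (n must be even for Simpson's rule.)

20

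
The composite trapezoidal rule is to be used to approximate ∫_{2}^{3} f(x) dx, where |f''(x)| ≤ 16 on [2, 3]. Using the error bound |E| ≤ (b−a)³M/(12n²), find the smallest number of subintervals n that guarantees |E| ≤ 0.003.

Need 16/(12n²) ≤ 0.003.
n² ≥ 16/(12·0.003) = 444.444 ⇒ n ≥ 21.0819, so the smallest n is 22.

22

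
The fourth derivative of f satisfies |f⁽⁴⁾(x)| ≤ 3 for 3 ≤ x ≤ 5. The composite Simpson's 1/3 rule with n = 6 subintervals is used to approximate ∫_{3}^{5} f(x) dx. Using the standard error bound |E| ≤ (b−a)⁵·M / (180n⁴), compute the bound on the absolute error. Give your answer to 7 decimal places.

|E| ≤ (2)⁵·3 / (180·6⁴) = 96/233280 = 0.0004115.

0.0004115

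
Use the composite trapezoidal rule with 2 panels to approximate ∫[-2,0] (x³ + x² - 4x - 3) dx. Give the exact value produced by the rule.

h = (0 − (-2))/2 = 1.
Nodes x₀,…,x₂ = -2, -1, 0.
f(x) = x³ + x² - 4x - 3: f₀=1, f₁=1, f₂=-3.
(h/2)·[f₀ + 2f₁ + f₂] = 0.5·(0) = 0.

0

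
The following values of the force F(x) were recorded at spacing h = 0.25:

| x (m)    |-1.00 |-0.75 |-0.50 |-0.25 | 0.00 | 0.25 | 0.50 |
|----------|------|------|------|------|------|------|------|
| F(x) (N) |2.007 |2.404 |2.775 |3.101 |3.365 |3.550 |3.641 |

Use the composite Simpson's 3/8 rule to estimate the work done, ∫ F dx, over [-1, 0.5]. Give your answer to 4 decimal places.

h = 0.25, n = 6.
(3h/8)·[y₀ + 3y₁ + 3y₂ + 2y₃ + 3y₄ + 3y₅ + y₆] = 0.09375·(48.132) = 4.5124.

4.5124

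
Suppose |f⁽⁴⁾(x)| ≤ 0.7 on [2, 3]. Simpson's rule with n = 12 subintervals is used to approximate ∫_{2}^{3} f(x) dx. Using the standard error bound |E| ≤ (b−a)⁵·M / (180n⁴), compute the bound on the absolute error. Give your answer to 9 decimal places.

0.000000188

|E| ≤ (1)⁵·0.7 / (180·12⁴) = 0.7/3732480 = 0.000000188.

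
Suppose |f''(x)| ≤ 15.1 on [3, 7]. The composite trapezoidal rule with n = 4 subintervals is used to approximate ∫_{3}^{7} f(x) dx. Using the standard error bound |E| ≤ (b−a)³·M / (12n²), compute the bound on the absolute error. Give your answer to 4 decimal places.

|E| ≤ (4)³·15.1 / (12·4²) = 966.4/192 = 5.0333.

5.0333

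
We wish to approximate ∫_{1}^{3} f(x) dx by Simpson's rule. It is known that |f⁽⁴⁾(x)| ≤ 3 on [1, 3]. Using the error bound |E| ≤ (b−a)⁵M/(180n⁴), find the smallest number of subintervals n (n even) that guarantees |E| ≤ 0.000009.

Need 96/(180n⁴) ≤ 0.000009.
n⁴ ≥ 96/(180·0.000009) = 59259.3 ⇒ n ≥ 15.6023, so the smallest even n is 16. (n must be even for Simpson's rule.)

16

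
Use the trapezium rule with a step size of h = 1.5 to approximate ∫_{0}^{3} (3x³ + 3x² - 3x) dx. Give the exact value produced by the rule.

h = (3 − 0)/2 = 1.5.
Nodes x₀,…,x₂ = 0, 1.5, 3.
f(x) = 3x³ + 3x² - 3x: f₀=0, f₁=12.375, f₂=99.
(h/2)·[f₀ + 2f₁ + f₂] = 0.75·(123.75) = 92.8125.

92.8125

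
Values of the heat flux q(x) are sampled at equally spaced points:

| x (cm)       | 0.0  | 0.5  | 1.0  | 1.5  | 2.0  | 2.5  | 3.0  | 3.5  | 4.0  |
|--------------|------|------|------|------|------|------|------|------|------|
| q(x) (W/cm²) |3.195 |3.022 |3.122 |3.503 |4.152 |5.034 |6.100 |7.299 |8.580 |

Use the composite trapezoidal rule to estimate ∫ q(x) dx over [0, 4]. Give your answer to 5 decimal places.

h = 0.5, n = 8.
(h/2)·[y₀ + 2y₁ + 2y₂ + 2y₃ + 2y₄ + 2y₅ + 2y₆ + 2y₇ + y₈] = 0.25·(76.239) = 19.05975.

19.05975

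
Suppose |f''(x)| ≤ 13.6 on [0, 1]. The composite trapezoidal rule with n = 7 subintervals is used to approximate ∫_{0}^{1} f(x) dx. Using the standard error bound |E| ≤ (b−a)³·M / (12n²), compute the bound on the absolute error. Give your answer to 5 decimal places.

|E| ≤ (1)³·13.6 / (12·7²) = 13.6/588 = 0.02313.

0.02313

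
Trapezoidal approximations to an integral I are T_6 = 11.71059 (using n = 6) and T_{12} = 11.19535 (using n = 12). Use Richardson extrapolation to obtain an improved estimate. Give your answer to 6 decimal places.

R = (4·T_{12} − T_6) / 3 = (4·11.19535 − 11.71059)/3 = (33.07081)/3 = 11.023603.

11.023603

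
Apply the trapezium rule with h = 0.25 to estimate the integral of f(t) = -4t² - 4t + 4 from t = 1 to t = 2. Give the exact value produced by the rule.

h = (2 − 1)/4 = 0.25.
Nodes t₀,…,t₄ = 1, 1.25, 1.5, 1.75, 2.
f(t) = -4t² - 4t + 4: f₀=-4, f₁=-7.25, f₂=-11, f₃=-15.25, f₄=-20.
(h/2)·[f₀ + 2f₁ + 2f₂ + 2f₃ + f₄] = 0.125·(-91) = -11.375.

-11.375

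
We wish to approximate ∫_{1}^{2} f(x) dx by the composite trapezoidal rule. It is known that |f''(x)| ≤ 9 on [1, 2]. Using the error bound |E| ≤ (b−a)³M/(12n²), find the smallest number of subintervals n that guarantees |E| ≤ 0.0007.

Need 9/(12n²) ≤ 0.0007.
n² ≥ 9/(12·0.0007) = 1071.43 ⇒ n ≥ 32.7327, so the smallest n is 33.

33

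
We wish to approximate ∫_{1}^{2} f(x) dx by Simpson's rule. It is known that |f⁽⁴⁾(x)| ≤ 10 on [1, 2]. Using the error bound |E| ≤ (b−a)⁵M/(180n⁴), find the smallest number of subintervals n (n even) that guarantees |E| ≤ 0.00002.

8

Need 10/(180n⁴) ≤ 0.00002.
n⁴ ≥ 10/(180·0.00002) = 2777.78 ⇒ n ≥ 7.2598, so the smallest even n is 8. (n must be even for Simpson's rule.)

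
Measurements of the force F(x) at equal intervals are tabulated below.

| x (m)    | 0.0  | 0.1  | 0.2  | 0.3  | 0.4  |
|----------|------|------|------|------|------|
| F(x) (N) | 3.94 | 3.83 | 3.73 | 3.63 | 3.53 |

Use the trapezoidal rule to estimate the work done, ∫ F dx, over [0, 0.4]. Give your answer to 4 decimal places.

1.4925

h = 0.1, n = 4.
(h/2)·[y₀ + 2y₁ + 2y₂ + 2y₃ + y₄] = 0.05·(29.85) = 1.4925.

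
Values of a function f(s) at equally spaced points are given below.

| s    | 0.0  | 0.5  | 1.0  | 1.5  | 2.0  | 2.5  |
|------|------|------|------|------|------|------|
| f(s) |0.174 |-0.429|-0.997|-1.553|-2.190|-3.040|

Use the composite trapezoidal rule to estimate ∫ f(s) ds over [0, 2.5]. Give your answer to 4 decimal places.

-3.3010

h = 0.5, n = 5.
(h/2)·[y₀ + 2y₁ + 2y₂ + 2y₃ + 2y₄ + y₅] = 0.25·(-13.204) = -3.3010.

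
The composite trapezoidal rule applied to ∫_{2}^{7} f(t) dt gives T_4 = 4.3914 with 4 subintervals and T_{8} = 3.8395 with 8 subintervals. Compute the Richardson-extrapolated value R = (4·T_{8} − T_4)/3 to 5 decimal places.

R = (4·T_{8} − T_4) / 3 = (4·3.8395 − 4.3914)/3 = (10.9666)/3 = 3.65553.

3.65553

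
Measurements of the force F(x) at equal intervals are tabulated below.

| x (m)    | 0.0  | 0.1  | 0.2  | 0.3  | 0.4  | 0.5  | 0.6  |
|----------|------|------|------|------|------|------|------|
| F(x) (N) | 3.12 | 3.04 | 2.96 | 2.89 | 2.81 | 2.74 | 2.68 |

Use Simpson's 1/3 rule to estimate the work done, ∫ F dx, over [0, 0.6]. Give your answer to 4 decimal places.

1.7340

h = 0.1, n = 6.
(h/3)·[y₀ + 4y₁ + 2y₂ + 4y₃ + 2y₄ + 4y₅ + y₆] = 0.033333·(52.02) = 1.7340.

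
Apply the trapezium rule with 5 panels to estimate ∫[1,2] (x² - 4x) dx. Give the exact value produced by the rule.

h = (2 − 1)/5 = 0.2.
Nodes x₀,…,x₅ = 1, 1.2, 1.4, 1.6, 1.8, 2.
f(x) = x² - 4x: f₀=-3, f₁=-3.36, f₂=-3.64, f₃=-3.84, f₄=-3.96, f₅=-4.
(h/2)·[f₀ + 2f₁ + 2f₂ + 2f₃ + 2f₄ + f₅] = 0.1·(-36.6) = -3.66.

-3.66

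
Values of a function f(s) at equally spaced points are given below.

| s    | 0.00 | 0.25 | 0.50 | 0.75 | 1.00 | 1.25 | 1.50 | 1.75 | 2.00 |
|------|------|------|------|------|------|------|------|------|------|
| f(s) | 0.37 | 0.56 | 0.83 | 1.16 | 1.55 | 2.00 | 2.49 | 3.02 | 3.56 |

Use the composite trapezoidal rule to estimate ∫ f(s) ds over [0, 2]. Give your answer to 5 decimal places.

3.39375

h = 0.25, n = 8.
(h/2)·[y₀ + 2y₁ + 2y₂ + 2y₃ + 2y₄ + 2y₅ + 2y₆ + 2y₇ + y₈] = 0.125·(27.15) = 3.39375.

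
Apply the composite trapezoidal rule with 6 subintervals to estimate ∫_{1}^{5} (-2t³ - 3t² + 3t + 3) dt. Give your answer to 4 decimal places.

h = (5 − 1)/6 = 0.666667.
Nodes t₀,…,t₆ = 1, 1.666667, 2.333333, 3, 3.666667, 4.333333, 5.
f(t) = -2t³ - 3t² + 3t + 3: f₀=1, f₁=-9.592593, f₂=-31.740741, f₃=-69, f₄=-124.925926, f₅=-203.074074, f₆=-307.
(h/2)·[f₀ + 2f₁ + 2f₂ + 2f₃ + 2f₄ + 2f₅ + f₆] = 0.333333·(-1182.666667) = -394.2222.

-394.2222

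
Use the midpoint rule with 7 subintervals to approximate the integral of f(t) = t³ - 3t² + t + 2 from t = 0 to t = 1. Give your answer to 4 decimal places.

1.7526

h = (1 − 0)/7 = 0.142857.
Midpoints m₁,…,m₇ = 0.071429, 0.214286, 0.357143, 0.5, 0.642857, 0.785714, 0.928571.
f(m₁)=2.056487, f(m₂)=2.086370, f(m₃)=2.020044, f(m₄)=1.875, f(m₅)=1.668732, f(m₆)=1.418732, f(m₇)=1.142493.
h·[f(m₁) + f(m₂) + f(m₃) + f(m₄) + f(m₅) + f(m₆) + f(m₇)] = 0.142857·(12.267857) = 1.7526.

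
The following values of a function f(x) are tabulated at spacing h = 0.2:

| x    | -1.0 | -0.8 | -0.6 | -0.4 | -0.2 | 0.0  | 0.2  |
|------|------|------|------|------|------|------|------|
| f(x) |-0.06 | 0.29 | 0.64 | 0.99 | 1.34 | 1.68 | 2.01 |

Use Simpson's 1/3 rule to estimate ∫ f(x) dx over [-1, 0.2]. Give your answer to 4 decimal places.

1.1833

h = 0.2, n = 6.
(h/3)·[y₀ + 4y₁ + 2y₂ + 4y₃ + 2y₄ + 4y₅ + y₆] = 0.066667·(17.75) = 1.1833.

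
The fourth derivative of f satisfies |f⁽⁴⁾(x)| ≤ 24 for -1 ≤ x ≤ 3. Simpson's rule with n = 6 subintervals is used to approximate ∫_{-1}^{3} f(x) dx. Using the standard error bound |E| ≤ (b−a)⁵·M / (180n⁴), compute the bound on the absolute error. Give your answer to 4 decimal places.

|E| ≤ (4)⁵·24 / (180·6⁴) = 24576/233280 = 0.1053.

0.1053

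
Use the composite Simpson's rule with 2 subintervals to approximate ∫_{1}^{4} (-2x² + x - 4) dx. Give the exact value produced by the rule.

-46.5

h = (4 − 1)/2 = 1.5.
Nodes x₀,…,x₂ = 1, 2.5, 4.
f(x) = -2x² + x - 4: f₀=-5, f₁=-14, f₂=-32.
(h/3)·[f₀ + 4f₁ + f₂] = 0.5·(-93) = -46.5.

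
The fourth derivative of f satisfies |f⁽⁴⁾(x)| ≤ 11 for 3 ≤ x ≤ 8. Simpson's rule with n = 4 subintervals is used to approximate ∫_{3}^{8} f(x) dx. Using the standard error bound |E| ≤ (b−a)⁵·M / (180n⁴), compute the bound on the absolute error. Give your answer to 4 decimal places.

|E| ≤ (5)⁵·11 / (180·4⁴) = 34375/46080 = 0.7460.

0.7460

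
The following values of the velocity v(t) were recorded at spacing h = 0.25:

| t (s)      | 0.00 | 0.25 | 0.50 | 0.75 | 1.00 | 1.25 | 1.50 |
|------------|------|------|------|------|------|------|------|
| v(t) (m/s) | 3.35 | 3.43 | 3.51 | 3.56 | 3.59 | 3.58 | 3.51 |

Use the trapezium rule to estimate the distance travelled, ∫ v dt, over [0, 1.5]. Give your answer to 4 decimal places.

h = 0.25, n = 6.
(h/2)·[y₀ + 2y₁ + 2y₂ + 2y₃ + 2y₄ + 2y₅ + y₆] = 0.125·(42.20) = 5.2750.

5.2750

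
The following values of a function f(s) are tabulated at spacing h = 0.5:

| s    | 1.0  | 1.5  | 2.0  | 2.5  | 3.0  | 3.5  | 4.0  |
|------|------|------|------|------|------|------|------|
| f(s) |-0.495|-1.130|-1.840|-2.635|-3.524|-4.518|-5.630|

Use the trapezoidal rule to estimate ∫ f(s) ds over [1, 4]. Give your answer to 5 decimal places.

-8.35475

h = 0.5, n = 6.
(h/2)·[y₀ + 2y₁ + 2y₂ + 2y₃ + 2y₄ + 2y₅ + y₆] = 0.25·(-33.419) = -8.35475.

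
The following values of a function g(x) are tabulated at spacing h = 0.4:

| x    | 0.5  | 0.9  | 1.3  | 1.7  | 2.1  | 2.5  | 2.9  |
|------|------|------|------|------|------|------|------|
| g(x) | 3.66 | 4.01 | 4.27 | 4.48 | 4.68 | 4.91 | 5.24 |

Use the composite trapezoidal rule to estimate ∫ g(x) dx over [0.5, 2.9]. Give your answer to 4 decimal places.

10.7200

h = 0.4, n = 6.
(h/2)·[y₀ + 2y₁ + 2y₂ + 2y₃ + 2y₄ + 2y₅ + y₆] = 0.2·(53.60) = 10.7200.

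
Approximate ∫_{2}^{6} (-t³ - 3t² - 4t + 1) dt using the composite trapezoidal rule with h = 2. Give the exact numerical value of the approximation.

-628

h = (6 − 2)/2 = 2.
Nodes t₀,…,t₂ = 2, 4, 6.
f(t) = -t³ - 3t² - 4t + 1: f₀=-27, f₁=-127, f₂=-347.
(h/2)·[f₀ + 2f₁ + f₂] = 1·(-628) = -628.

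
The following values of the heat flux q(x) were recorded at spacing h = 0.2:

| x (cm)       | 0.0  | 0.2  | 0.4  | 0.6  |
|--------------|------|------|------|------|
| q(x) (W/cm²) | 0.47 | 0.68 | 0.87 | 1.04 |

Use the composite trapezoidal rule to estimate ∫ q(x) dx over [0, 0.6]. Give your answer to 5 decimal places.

h = 0.2, n = 3.
(h/2)·[y₀ + 2y₁ + 2y₂ + y₃] = 0.1·(4.61) = 0.46100.

0.46100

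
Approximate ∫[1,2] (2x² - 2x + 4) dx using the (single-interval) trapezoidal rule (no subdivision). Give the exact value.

6

T = (b−a)/2 · [f(1) + f(2)] = 0.5·[4 + 8] = 6.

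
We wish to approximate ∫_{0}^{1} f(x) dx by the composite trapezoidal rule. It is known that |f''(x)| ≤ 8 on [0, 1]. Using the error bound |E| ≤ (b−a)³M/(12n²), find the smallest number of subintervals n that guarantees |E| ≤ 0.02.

6

Need 8/(12n²) ≤ 0.02.
n² ≥ 8/(12·0.02) = 33.3333 ⇒ n ≥ 5.7735, so the smallest n is 6.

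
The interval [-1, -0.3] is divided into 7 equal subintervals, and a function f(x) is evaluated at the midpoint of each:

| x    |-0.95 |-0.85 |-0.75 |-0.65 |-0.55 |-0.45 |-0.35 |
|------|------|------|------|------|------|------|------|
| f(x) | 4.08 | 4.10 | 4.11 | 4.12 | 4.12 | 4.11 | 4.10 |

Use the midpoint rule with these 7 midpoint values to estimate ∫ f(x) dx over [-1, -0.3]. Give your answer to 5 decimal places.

2.87400

h = 0.1, n = 7.
h·[y(m₁) + y(m₂) + y(m₃) + y(m₄) + y(m₅) + y(m₆) + y(m₇)] = 0.1·(28.74) = 2.87400.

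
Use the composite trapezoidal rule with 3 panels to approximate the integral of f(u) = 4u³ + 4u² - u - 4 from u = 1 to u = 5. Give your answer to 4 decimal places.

808.7407

h = (5 − 1)/3 = 1.333333.
Nodes u₀,…,u₃ = 1, 2.333333, 3.666667, 5.
f(u) = 4u³ + 4u² - u - 4: f₀=3, f₁=66.259259, f₂=243.296296, f₃=591.
(h/2)·[f₀ + 2f₁ + 2f₂ + f₃] = 0.666667·(1213.111111) = 808.7407.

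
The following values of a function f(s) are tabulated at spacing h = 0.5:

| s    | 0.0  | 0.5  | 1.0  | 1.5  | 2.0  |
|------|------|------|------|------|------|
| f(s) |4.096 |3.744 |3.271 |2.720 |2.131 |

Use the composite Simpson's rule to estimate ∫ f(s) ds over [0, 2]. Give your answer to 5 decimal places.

6.43750

h = 0.5, n = 4.
(h/3)·[y₀ + 4y₁ + 2y₂ + 4y₃ + y₄] = 0.166667·(38.625) = 6.43750.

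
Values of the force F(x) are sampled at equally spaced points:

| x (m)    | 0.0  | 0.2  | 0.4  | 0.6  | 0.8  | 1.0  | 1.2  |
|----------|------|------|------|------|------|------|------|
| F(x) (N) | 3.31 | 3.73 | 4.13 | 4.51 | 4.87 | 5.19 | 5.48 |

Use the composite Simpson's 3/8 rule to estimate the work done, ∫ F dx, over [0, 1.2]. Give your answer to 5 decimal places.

h = 0.2, n = 6.
(3h/8)·[y₀ + 3y₁ + 3y₂ + 2y₃ + 3y₄ + 3y₅ + y₆] = 0.075·(71.57) = 5.36775.

5.36775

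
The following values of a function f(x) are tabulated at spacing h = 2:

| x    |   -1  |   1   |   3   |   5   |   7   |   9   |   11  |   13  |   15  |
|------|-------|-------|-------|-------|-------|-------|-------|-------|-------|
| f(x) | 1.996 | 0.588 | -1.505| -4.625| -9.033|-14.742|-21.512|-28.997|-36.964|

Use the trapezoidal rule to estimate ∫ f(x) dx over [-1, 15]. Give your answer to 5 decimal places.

h = 2, n = 8.
(h/2)·[y₀ + 2y₁ + 2y₂ + 2y₃ + 2y₄ + 2y₅ + 2y₆ + 2y₇ + y₈] = 1·(-194.620) = -194.62000.

-194.62000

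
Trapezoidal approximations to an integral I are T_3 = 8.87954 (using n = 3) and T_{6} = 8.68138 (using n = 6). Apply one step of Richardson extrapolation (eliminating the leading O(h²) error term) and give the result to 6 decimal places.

R = (4·T_{6} − T_3) / 3 = (4·8.68138 − 8.87954)/3 = (25.84598)/3 = 8.615327.

8.615327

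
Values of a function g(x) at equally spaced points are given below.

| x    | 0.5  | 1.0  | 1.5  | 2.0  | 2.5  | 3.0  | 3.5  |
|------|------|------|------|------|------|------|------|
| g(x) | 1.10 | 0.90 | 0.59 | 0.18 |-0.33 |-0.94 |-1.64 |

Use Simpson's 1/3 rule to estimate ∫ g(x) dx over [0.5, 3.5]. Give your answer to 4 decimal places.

0.0900

h = 0.5, n = 6.
(h/3)·[y₀ + 4y₁ + 2y₂ + 4y₃ + 2y₄ + 4y₅ + y₆] = 0.166667·(0.54) = 0.0900.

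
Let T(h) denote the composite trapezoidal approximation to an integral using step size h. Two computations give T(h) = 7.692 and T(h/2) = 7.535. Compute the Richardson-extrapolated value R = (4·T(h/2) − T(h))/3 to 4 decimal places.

R = (4·T(h/2) − T(h)) / 3 = (4·7.535 − 7.692)/3 = (22.448)/3 = 7.4827.

7.4827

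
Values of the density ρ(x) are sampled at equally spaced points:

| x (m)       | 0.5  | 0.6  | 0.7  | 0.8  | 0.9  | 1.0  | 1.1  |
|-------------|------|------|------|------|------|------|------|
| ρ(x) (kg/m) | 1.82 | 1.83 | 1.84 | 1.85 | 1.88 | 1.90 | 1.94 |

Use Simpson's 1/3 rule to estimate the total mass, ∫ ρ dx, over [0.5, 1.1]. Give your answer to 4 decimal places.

1.1173

h = 0.1, n = 6.
(h/3)·[y₀ + 4y₁ + 2y₂ + 4y₃ + 2y₄ + 4y₅ + y₆] = 0.033333·(33.52) = 1.1173.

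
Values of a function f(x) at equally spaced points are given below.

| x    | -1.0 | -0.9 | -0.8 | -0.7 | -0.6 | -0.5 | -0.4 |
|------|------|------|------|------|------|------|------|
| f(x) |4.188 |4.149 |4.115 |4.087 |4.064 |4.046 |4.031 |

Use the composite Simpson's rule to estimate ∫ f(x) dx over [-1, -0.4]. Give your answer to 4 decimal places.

2.4568

h = 0.1, n = 6.
(h/3)·[y₀ + 4y₁ + 2y₂ + 4y₃ + 2y₄ + 4y₅ + y₆] = 0.033333·(73.705) = 2.4568.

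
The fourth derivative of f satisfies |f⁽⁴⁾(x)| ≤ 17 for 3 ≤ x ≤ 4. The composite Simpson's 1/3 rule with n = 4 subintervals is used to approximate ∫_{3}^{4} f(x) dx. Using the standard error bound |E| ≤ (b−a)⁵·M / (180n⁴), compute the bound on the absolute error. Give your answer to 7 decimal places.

0.0003689

|E| ≤ (1)⁵·17 / (180·4⁴) = 17/46080 = 0.0003689.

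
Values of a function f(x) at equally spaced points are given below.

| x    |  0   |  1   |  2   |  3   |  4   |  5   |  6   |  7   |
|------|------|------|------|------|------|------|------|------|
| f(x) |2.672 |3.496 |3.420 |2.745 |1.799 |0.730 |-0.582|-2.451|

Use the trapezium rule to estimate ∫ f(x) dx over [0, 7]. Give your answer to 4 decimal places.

h = 1, n = 7.
(h/2)·[y₀ + 2y₁ + 2y₂ + 2y₃ + 2y₄ + 2y₅ + 2y₆ + y₇] = 0.5·(23.437) = 11.7185.

11.7185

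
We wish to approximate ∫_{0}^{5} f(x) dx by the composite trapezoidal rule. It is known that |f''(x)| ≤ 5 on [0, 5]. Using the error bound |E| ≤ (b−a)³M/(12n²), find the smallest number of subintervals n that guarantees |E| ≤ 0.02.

52

Need 625/(12n²) ≤ 0.02.
n² ≥ 625/(12·0.02) = 2604.17 ⇒ n ≥ 51.0310, so the smallest n is 52.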